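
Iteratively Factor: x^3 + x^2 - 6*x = (x - 2)*(x^2 + 3*x) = x*(x - 2)*(x + 3)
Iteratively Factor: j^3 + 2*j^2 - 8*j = (j)*(j^2 + 2*j - 8) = j*(j - 2)*(j + 4)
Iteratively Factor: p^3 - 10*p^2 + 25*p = (p - 5)*(p^2 - 5*p) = (p - 5)^2*(p)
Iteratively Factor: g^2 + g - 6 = (g - 2)*(g + 3)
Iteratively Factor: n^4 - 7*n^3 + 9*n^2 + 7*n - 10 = (n - 2)*(n^3 - 5*n^2 - n + 5) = (n - 2)*(n - 1)*(n^2 - 4*n - 5) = (n - 2)*(n - 1)*(n + 1)*(n - 5)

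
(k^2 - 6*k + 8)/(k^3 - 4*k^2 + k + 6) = (k - 4)/(k^2 - 2*k - 3)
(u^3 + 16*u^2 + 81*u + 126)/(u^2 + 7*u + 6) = (u^2 + 10*u + 21)/(u + 1)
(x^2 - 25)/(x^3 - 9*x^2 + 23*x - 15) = (x + 5)/(x^2 - 4*x + 3)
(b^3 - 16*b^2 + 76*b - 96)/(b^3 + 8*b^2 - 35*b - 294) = (b^2 - 10*b + 16)/(b^2 + 14*b + 49)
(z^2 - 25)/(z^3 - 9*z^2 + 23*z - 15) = (z + 5)/(z^2 - 4*z + 3)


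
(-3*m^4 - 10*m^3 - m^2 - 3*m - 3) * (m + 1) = -3*m^5 - 13*m^4 - 11*m^3 - 4*m^2 - 6*m - 3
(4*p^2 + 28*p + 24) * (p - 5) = 4*p^3 + 8*p^2 - 116*p - 120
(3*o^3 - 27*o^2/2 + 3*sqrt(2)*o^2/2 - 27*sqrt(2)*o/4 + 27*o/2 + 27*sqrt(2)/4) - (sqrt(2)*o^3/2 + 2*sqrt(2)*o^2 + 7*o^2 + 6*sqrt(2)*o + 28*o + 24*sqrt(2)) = -sqrt(2)*o^3/2 + 3*o^3 - 41*o^2/2 - sqrt(2)*o^2/2 - 51*sqrt(2)*o/4 - 29*o/2 - 69*sqrt(2)/4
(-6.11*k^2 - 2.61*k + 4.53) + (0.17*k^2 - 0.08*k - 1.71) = -5.94*k^2 - 2.69*k + 2.82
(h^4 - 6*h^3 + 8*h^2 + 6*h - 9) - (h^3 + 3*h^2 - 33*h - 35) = h^4 - 7*h^3 + 5*h^2 + 39*h + 26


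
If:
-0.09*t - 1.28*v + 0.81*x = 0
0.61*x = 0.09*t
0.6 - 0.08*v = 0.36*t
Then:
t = 1.66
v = 0.04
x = 0.24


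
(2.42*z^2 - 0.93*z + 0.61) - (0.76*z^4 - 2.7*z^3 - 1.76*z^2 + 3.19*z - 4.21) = -0.76*z^4 + 2.7*z^3 + 4.18*z^2 - 4.12*z + 4.82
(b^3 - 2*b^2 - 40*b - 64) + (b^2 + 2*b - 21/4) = b^3 - b^2 - 38*b - 277/4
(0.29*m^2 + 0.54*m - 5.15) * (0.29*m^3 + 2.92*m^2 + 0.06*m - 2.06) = 0.0841*m^5 + 1.0034*m^4 + 0.1007*m^3 - 15.603*m^2 - 1.4214*m + 10.609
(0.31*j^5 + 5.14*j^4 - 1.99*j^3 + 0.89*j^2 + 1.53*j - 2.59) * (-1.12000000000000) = -0.3472*j^5 - 5.7568*j^4 + 2.2288*j^3 - 0.9968*j^2 - 1.7136*j + 2.9008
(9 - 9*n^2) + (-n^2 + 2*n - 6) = -10*n^2 + 2*n + 3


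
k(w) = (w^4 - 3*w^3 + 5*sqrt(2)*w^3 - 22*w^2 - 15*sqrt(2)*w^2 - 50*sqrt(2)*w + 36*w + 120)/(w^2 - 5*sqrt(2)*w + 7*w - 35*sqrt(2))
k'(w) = (-2*w - 7 + 5*sqrt(2))*(w^4 - 3*w^3 + 5*sqrt(2)*w^3 - 22*w^2 - 15*sqrt(2)*w^2 - 50*sqrt(2)*w + 36*w + 120)/(w^2 - 5*sqrt(2)*w + 7*w - 35*sqrt(2))^2 + (4*w^3 - 9*w^2 + 15*sqrt(2)*w^2 - 44*w - 30*sqrt(2)*w - 50*sqrt(2) + 36)/(w^2 - 5*sqrt(2)*w + 7*w - 35*sqrt(2)) = 2*(w^5 - 5*sqrt(2)*w^4 + 9*w^4 - 71*w^3 - 20*sqrt(2)*w^3 - 545*w^2 + 185*sqrt(2)*w^2 + 930*w + 770*sqrt(2)*w - 330*sqrt(2) + 1330)/(w^4 - 10*sqrt(2)*w^3 + 14*w^3 - 140*sqrt(2)*w^2 + 99*w^2 - 490*sqrt(2)*w + 700*w + 2450)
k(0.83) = -1.31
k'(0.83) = 1.92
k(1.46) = 0.12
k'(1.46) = 2.59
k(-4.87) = 25.30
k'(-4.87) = -18.17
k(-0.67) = -2.51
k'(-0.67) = -0.49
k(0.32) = -2.12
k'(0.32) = 1.21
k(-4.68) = 22.07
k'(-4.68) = -15.97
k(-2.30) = 1.14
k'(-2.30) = -4.21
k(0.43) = -1.97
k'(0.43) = 1.37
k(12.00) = 226.93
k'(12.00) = 23.16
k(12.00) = 226.93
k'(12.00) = 23.16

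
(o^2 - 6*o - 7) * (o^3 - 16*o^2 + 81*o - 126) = o^5 - 22*o^4 + 170*o^3 - 500*o^2 + 189*o + 882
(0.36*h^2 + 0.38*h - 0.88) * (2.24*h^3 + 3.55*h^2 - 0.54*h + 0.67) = 0.8064*h^5 + 2.1292*h^4 - 0.8166*h^3 - 3.088*h^2 + 0.7298*h - 0.5896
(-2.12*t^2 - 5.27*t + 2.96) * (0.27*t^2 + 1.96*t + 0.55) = -0.5724*t^4 - 5.5781*t^3 - 10.696*t^2 + 2.9031*t + 1.628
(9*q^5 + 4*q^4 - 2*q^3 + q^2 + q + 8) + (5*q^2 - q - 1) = 9*q^5 + 4*q^4 - 2*q^3 + 6*q^2 + 7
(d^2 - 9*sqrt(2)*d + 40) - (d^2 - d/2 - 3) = -9*sqrt(2)*d + d/2 + 43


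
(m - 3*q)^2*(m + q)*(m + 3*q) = m^4 - 2*m^3*q - 12*m^2*q^2 + 18*m*q^3 + 27*q^4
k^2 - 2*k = k*(k - 2)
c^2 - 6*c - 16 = (c - 8)*(c + 2)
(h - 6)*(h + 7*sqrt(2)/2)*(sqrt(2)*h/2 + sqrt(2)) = sqrt(2)*h^3/2 - 2*sqrt(2)*h^2 + 7*h^2/2 - 14*h - 6*sqrt(2)*h - 42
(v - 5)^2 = v^2 - 10*v + 25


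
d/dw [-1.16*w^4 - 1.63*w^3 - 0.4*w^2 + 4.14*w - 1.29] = -4.64*w^3 - 4.89*w^2 - 0.8*w + 4.14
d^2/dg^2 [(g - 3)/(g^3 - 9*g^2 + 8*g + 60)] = 2*((g - 3)*(3*g^2 - 18*g + 8)^2 + (-3*g^2 + 18*g - 3*(g - 3)^2 - 8)*(g^3 - 9*g^2 + 8*g + 60))/(g^3 - 9*g^2 + 8*g + 60)^3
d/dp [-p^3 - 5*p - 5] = -3*p^2 - 5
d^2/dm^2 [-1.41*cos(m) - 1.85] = 1.41*cos(m)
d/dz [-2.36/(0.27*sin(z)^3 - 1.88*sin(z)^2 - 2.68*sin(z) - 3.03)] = (1.9116*sin(z)^2 - 8.8736*sin(z) - 6.3248)*cos(z)/(-0.27*sin(z)^3 + 1.88*sin(z)^2 + 2.68*sin(z) + 3.03)^2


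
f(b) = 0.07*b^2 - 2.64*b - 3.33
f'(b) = 0.14*b - 2.64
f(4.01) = -12.79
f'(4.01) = -2.08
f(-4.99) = 11.59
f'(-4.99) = -3.34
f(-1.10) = -0.34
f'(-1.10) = -2.79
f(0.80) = -5.40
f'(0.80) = -2.53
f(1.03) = -5.97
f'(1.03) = -2.50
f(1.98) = -8.28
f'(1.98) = -2.36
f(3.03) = -10.69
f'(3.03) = -2.22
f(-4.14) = 8.80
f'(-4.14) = -3.22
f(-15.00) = 52.02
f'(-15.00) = -4.74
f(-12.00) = 38.43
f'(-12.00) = -4.32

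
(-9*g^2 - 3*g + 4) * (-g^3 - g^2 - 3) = 9*g^5 + 12*g^4 - g^3 + 23*g^2 + 9*g - 12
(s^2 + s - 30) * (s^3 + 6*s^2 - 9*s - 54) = s^5 + 7*s^4 - 33*s^3 - 243*s^2 + 216*s + 1620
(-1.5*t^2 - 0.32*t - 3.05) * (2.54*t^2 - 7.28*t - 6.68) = -3.81*t^4 + 10.1072*t^3 + 4.6026*t^2 + 24.3416*t + 20.374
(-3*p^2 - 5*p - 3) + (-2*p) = -3*p^2 - 7*p - 3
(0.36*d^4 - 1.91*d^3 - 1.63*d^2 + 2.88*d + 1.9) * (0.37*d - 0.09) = 0.1332*d^5 - 0.7391*d^4 - 0.4312*d^3 + 1.2123*d^2 + 0.4438*d - 0.171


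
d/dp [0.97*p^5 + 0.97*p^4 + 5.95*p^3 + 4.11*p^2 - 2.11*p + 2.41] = 4.85*p^4 + 3.88*p^3 + 17.85*p^2 + 8.22*p - 2.11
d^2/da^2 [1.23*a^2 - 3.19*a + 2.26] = 2.46000000000000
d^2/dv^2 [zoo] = 0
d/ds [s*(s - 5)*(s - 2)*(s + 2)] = 4*s^3 - 15*s^2 - 8*s + 20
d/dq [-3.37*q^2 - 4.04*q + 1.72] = -6.74*q - 4.04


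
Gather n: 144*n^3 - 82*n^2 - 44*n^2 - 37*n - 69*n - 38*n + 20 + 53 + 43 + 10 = 144*n^3 - 126*n^2 - 144*n + 126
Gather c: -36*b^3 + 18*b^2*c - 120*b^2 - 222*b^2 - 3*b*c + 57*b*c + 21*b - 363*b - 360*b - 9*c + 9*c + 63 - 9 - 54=-36*b^3 - 342*b^2 - 702*b + c*(18*b^2 + 54*b)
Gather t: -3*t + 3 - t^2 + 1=-t^2 - 3*t + 4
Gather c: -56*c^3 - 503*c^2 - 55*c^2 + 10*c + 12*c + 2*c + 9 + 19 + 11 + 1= -56*c^3 - 558*c^2 + 24*c + 40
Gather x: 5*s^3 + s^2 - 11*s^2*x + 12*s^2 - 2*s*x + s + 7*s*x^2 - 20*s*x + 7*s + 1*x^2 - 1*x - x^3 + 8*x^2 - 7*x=5*s^3 + 13*s^2 + 8*s - x^3 + x^2*(7*s + 9) + x*(-11*s^2 - 22*s - 8)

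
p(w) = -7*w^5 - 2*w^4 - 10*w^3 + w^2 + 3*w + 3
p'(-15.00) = -1751652.00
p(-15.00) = 5248308.00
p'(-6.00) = -44721.00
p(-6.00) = 54021.00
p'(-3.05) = -3083.97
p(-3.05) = 1961.36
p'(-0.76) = -24.01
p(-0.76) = 6.79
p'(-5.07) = -22861.66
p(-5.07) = 23444.98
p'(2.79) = -2519.41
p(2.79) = -1502.57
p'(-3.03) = -3006.05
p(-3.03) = 1900.46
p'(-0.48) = -5.85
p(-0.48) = 2.97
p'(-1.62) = -286.02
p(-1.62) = 107.61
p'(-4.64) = -16076.32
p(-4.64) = 15137.78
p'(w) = -35*w^4 - 8*w^3 - 30*w^2 + 2*w + 3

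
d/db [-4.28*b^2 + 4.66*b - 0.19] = 4.66 - 8.56*b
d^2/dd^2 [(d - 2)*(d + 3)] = 2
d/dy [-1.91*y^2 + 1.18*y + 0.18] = 1.18 - 3.82*y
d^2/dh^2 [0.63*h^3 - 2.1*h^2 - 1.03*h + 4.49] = 3.78*h - 4.2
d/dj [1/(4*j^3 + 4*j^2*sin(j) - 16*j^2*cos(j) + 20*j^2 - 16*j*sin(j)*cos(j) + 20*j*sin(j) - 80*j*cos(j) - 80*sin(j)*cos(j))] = (-4*j^2*sin(j) - j^2*cos(j) - 3*j^2 - 22*j*sin(j) + 3*j*cos(j) + 4*j*cos(2*j) - 10*j - 5*sin(j) + 2*sin(2*j) + 20*cos(j) + 20*cos(2*j))/(4*(j + 5)^2*(j + sin(j))^2*(j - 4*cos(j))^2)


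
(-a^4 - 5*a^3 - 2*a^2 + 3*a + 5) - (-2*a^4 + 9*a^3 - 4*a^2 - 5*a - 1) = a^4 - 14*a^3 + 2*a^2 + 8*a + 6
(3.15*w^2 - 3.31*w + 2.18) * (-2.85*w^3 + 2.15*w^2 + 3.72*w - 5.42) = -8.9775*w^5 + 16.206*w^4 - 1.6115*w^3 - 24.6992*w^2 + 26.0498*w - 11.8156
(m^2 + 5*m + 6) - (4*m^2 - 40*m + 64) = -3*m^2 + 45*m - 58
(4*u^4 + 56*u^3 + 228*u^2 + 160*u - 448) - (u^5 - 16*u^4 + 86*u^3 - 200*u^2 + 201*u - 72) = -u^5 + 20*u^4 - 30*u^3 + 428*u^2 - 41*u - 376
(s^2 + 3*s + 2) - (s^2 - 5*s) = 8*s + 2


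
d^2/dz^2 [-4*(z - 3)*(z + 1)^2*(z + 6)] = -48*z^2 - 120*z + 88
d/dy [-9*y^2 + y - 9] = 1 - 18*y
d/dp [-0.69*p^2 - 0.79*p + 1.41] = -1.38*p - 0.79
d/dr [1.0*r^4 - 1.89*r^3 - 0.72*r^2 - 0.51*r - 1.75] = 4.0*r^3 - 5.67*r^2 - 1.44*r - 0.51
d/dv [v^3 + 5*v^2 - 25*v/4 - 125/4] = 3*v^2 + 10*v - 25/4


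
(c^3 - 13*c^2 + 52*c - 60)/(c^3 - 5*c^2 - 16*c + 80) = (c^2 - 8*c + 12)/(c^2 - 16)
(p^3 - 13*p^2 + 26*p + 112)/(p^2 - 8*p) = p - 5 - 14/p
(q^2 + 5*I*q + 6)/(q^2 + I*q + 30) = (q - I)/(q - 5*I)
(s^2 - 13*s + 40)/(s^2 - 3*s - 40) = (s - 5)/(s + 5)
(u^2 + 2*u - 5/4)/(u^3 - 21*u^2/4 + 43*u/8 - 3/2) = 2*(2*u + 5)/(4*u^2 - 19*u + 12)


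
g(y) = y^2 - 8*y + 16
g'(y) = 2*y - 8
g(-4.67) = 75.17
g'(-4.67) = -17.34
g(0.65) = 11.22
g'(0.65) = -6.70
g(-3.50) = 56.25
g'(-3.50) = -15.00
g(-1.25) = 27.56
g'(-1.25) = -10.50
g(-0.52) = 20.43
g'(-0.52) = -9.04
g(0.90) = 9.61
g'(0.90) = -6.20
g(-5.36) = 87.61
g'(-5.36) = -18.72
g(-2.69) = 44.76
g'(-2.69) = -13.38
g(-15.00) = 361.00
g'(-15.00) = -38.00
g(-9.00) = 169.00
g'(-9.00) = -26.00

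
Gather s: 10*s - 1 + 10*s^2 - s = 10*s^2 + 9*s - 1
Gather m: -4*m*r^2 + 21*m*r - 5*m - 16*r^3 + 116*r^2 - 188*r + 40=m*(-4*r^2 + 21*r - 5) - 16*r^3 + 116*r^2 - 188*r + 40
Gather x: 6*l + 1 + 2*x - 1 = 6*l + 2*x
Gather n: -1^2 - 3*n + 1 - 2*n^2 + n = -2*n^2 - 2*n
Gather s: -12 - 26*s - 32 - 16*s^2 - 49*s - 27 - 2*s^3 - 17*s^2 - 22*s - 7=-2*s^3 - 33*s^2 - 97*s - 78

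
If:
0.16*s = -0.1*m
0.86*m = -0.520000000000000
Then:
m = -0.60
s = 0.38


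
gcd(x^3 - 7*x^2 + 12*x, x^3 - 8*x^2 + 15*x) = x^2 - 3*x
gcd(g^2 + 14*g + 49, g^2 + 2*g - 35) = g + 7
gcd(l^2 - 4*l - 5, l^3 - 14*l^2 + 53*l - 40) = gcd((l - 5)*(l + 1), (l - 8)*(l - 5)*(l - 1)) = l - 5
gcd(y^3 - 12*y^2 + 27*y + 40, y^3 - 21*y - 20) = y^2 - 4*y - 5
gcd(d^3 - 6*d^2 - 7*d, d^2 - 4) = 1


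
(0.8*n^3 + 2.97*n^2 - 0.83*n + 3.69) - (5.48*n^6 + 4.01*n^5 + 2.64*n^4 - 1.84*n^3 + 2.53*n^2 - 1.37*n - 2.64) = -5.48*n^6 - 4.01*n^5 - 2.64*n^4 + 2.64*n^3 + 0.44*n^2 + 0.54*n + 6.33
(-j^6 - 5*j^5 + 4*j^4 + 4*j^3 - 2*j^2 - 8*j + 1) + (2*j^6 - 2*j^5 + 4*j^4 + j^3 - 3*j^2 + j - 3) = j^6 - 7*j^5 + 8*j^4 + 5*j^3 - 5*j^2 - 7*j - 2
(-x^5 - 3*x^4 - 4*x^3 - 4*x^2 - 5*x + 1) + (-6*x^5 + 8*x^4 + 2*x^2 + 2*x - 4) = -7*x^5 + 5*x^4 - 4*x^3 - 2*x^2 - 3*x - 3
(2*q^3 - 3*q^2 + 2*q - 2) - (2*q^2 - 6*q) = 2*q^3 - 5*q^2 + 8*q - 2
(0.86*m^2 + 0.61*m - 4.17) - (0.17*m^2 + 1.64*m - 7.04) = 0.69*m^2 - 1.03*m + 2.87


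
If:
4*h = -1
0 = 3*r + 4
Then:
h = -1/4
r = -4/3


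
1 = 1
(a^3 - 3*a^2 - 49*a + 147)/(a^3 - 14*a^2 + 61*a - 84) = (a + 7)/(a - 4)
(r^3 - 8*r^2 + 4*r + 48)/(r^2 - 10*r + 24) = r + 2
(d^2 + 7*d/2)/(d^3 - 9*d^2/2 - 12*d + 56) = d/(d^2 - 8*d + 16)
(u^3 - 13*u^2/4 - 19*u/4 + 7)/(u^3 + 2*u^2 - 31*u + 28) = (u + 7/4)/(u + 7)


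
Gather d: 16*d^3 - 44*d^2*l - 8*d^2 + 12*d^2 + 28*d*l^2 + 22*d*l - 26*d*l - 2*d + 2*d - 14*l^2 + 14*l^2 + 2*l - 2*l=16*d^3 + d^2*(4 - 44*l) + d*(28*l^2 - 4*l)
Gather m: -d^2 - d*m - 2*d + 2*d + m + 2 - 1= -d^2 + m*(1 - d) + 1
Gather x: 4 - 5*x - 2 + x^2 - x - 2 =x^2 - 6*x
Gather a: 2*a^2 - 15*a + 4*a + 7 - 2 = 2*a^2 - 11*a + 5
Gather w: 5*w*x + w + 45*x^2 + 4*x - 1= w*(5*x + 1) + 45*x^2 + 4*x - 1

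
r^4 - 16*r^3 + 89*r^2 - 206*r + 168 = (r - 7)*(r - 4)*(r - 3)*(r - 2)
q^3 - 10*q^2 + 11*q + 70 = (q - 7)*(q - 5)*(q + 2)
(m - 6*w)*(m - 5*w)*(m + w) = m^3 - 10*m^2*w + 19*m*w^2 + 30*w^3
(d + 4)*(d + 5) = d^2 + 9*d + 20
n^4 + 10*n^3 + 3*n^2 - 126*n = n*(n - 3)*(n + 6)*(n + 7)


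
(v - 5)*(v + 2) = v^2 - 3*v - 10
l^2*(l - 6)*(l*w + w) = l^4*w - 5*l^3*w - 6*l^2*w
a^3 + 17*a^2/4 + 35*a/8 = a*(a + 7/4)*(a + 5/2)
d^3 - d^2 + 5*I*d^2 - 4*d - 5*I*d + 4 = (d - 1)*(d + I)*(d + 4*I)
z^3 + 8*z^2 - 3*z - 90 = (z - 3)*(z + 5)*(z + 6)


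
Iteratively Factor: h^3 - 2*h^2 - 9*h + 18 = (h - 2)*(h^2 - 9) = (h - 3)*(h - 2)*(h + 3)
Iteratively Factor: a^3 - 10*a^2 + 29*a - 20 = (a - 5)*(a^2 - 5*a + 4) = (a - 5)*(a - 1)*(a - 4)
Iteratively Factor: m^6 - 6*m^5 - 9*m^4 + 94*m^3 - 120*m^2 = (m - 5)*(m^5 - m^4 - 14*m^3 + 24*m^2) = m*(m - 5)*(m^4 - m^3 - 14*m^2 + 24*m) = m^2*(m - 5)*(m^3 - m^2 - 14*m + 24) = m^2*(m - 5)*(m - 3)*(m^2 + 2*m - 8) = m^2*(m - 5)*(m - 3)*(m + 4)*(m - 2)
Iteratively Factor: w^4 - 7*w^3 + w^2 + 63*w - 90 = (w - 5)*(w^3 - 2*w^2 - 9*w + 18) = (w - 5)*(w + 3)*(w^2 - 5*w + 6) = (w - 5)*(w - 2)*(w + 3)*(w - 3)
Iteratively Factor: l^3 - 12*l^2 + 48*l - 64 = (l - 4)*(l^2 - 8*l + 16) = (l - 4)^2*(l - 4)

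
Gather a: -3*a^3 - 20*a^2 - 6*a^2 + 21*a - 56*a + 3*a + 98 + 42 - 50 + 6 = -3*a^3 - 26*a^2 - 32*a + 96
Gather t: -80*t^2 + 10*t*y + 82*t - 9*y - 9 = -80*t^2 + t*(10*y + 82) - 9*y - 9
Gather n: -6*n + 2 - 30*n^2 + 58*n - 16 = -30*n^2 + 52*n - 14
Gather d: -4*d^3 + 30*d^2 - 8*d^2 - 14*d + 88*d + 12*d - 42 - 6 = -4*d^3 + 22*d^2 + 86*d - 48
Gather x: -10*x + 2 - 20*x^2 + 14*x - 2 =-20*x^2 + 4*x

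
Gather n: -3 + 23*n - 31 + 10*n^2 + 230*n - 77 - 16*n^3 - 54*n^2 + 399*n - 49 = -16*n^3 - 44*n^2 + 652*n - 160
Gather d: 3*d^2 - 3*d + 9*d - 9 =3*d^2 + 6*d - 9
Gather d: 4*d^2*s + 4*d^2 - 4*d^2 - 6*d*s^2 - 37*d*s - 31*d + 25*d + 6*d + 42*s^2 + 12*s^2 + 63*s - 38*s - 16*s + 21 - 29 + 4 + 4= 4*d^2*s + d*(-6*s^2 - 37*s) + 54*s^2 + 9*s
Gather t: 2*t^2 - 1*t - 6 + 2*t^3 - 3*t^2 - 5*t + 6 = 2*t^3 - t^2 - 6*t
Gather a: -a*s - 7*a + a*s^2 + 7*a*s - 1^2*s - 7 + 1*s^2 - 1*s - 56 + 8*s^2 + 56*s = a*(s^2 + 6*s - 7) + 9*s^2 + 54*s - 63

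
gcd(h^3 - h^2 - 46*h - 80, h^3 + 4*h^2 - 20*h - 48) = h + 2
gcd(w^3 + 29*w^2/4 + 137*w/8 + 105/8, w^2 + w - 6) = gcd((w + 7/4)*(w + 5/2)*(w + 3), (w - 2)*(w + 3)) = w + 3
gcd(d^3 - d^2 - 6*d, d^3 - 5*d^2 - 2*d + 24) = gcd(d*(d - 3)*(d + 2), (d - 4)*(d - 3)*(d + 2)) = d^2 - d - 6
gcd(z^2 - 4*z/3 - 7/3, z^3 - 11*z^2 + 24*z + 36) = z + 1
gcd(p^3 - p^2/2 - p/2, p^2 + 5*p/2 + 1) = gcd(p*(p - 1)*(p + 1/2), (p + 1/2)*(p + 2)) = p + 1/2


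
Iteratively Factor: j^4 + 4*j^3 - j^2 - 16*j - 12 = (j + 3)*(j^3 + j^2 - 4*j - 4) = (j + 2)*(j + 3)*(j^2 - j - 2) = (j + 1)*(j + 2)*(j + 3)*(j - 2)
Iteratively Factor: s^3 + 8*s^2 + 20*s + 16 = (s + 4)*(s^2 + 4*s + 4) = (s + 2)*(s + 4)*(s + 2)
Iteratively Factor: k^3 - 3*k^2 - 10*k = (k + 2)*(k^2 - 5*k) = k*(k + 2)*(k - 5)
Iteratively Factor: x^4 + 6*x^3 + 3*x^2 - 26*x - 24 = (x - 2)*(x^3 + 8*x^2 + 19*x + 12) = (x - 2)*(x + 1)*(x^2 + 7*x + 12) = (x - 2)*(x + 1)*(x + 3)*(x + 4)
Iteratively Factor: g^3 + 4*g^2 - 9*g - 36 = (g + 4)*(g^2 - 9) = (g + 3)*(g + 4)*(g - 3)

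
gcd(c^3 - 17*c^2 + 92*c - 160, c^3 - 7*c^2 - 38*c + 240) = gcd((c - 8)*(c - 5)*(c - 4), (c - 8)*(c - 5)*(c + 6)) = c^2 - 13*c + 40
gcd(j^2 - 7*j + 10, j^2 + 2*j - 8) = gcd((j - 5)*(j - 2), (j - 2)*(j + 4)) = j - 2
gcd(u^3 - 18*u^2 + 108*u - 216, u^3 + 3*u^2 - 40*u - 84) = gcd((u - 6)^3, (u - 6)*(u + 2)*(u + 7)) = u - 6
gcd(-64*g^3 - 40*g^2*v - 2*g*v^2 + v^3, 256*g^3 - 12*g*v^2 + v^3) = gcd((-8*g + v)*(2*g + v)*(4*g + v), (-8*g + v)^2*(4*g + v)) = -32*g^2 - 4*g*v + v^2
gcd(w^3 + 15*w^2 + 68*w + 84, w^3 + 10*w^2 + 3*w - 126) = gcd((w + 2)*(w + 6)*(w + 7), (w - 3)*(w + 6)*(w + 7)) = w^2 + 13*w + 42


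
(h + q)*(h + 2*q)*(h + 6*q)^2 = h^4 + 15*h^3*q + 74*h^2*q^2 + 132*h*q^3 + 72*q^4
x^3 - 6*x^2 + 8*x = x*(x - 4)*(x - 2)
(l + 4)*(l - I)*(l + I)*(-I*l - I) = -I*l^4 - 5*I*l^3 - 5*I*l^2 - 5*I*l - 4*I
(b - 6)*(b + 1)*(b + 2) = b^3 - 3*b^2 - 16*b - 12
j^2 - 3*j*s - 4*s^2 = (j - 4*s)*(j + s)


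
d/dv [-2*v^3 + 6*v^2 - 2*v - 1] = -6*v^2 + 12*v - 2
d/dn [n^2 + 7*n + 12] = 2*n + 7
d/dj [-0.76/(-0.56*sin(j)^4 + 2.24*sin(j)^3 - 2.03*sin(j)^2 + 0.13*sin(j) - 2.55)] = (-1.7024*sin(j)^3 + 5.1072*sin(j)^2 - 3.0856*sin(j) + 0.0988)*cos(j)/(0.56*sin(j)^4 - 2.24*sin(j)^3 + 2.03*sin(j)^2 - 0.13*sin(j) + 2.55)^2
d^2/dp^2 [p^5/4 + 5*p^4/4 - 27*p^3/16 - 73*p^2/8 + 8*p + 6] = 5*p^3 + 15*p^2 - 81*p/8 - 73/4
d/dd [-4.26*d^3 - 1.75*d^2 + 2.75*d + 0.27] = -12.78*d^2 - 3.5*d + 2.75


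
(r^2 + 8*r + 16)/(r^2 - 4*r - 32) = (r + 4)/(r - 8)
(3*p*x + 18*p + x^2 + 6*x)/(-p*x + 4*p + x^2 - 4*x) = (3*p*x + 18*p + x^2 + 6*x)/(-p*x + 4*p + x^2 - 4*x)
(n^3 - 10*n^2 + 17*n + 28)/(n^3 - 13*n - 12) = (n - 7)/(n + 3)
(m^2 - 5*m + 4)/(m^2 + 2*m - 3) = (m - 4)/(m + 3)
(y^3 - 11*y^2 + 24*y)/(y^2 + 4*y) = (y^2 - 11*y + 24)/(y + 4)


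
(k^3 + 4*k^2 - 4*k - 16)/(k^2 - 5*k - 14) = (k^2 + 2*k - 8)/(k - 7)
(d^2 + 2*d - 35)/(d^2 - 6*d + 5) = (d + 7)/(d - 1)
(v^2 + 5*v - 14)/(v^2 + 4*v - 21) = (v - 2)/(v - 3)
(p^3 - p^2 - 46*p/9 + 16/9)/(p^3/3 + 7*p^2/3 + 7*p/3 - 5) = (9*p^3 - 9*p^2 - 46*p + 16)/(3*(p^3 + 7*p^2 + 7*p - 15))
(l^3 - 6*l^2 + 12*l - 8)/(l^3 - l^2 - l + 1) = (l^3 - 6*l^2 + 12*l - 8)/(l^3 - l^2 - l + 1)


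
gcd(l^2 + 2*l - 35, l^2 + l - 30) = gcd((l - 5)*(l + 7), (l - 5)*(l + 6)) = l - 5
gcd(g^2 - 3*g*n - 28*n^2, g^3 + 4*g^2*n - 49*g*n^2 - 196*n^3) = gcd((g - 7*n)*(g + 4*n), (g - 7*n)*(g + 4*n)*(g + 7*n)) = g^2 - 3*g*n - 28*n^2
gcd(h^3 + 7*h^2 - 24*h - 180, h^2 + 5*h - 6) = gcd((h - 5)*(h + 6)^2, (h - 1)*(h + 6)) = h + 6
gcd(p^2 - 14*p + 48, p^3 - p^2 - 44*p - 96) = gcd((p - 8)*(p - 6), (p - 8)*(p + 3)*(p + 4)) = p - 8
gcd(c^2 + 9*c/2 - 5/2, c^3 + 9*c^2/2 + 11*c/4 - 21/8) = c - 1/2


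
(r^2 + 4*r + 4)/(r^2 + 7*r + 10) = (r + 2)/(r + 5)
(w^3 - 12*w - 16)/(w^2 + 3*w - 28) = (w^2 + 4*w + 4)/(w + 7)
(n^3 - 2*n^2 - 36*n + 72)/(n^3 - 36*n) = (n - 2)/n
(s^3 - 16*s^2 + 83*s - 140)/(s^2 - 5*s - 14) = (s^2 - 9*s + 20)/(s + 2)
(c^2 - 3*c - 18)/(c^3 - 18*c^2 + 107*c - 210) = (c + 3)/(c^2 - 12*c + 35)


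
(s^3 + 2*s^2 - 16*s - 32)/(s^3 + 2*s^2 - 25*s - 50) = (s^2 - 16)/(s^2 - 25)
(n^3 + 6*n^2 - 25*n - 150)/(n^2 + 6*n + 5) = (n^2 + n - 30)/(n + 1)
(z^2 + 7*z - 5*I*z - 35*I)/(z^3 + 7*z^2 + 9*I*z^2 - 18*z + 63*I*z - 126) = (z - 5*I)/(z^2 + 9*I*z - 18)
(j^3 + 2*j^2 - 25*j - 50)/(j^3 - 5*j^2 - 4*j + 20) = (j + 5)/(j - 2)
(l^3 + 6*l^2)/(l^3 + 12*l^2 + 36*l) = l/(l + 6)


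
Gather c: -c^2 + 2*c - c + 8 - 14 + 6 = -c^2 + c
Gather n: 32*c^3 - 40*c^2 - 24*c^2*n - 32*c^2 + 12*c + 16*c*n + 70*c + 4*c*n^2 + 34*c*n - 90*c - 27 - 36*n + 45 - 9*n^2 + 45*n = 32*c^3 - 72*c^2 - 8*c + n^2*(4*c - 9) + n*(-24*c^2 + 50*c + 9) + 18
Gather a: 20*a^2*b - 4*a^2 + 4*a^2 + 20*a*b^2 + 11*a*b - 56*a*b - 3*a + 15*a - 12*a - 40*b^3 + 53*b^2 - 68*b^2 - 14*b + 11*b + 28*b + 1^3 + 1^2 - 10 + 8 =20*a^2*b + a*(20*b^2 - 45*b) - 40*b^3 - 15*b^2 + 25*b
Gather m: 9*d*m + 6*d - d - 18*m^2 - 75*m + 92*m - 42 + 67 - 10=5*d - 18*m^2 + m*(9*d + 17) + 15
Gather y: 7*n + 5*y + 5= 7*n + 5*y + 5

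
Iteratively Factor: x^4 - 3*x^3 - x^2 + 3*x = (x - 1)*(x^3 - 2*x^2 - 3*x) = x*(x - 1)*(x^2 - 2*x - 3) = x*(x - 1)*(x + 1)*(x - 3)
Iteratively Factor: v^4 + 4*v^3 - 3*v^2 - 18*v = (v)*(v^3 + 4*v^2 - 3*v - 18) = v*(v - 2)*(v^2 + 6*v + 9) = v*(v - 2)*(v + 3)*(v + 3)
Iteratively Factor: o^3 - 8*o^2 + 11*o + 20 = (o - 5)*(o^2 - 3*o - 4) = (o - 5)*(o + 1)*(o - 4)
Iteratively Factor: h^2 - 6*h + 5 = (h - 5)*(h - 1)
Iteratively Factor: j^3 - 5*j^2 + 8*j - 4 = (j - 1)*(j^2 - 4*j + 4) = (j - 2)*(j - 1)*(j - 2)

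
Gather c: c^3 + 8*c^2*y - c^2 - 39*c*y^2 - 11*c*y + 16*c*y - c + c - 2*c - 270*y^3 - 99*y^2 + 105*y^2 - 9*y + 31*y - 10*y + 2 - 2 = c^3 + c^2*(8*y - 1) + c*(-39*y^2 + 5*y - 2) - 270*y^3 + 6*y^2 + 12*y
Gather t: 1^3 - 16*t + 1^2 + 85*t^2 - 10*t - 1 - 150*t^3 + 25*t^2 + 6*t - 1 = -150*t^3 + 110*t^2 - 20*t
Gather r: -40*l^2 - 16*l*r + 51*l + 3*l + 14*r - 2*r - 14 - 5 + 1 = -40*l^2 + 54*l + r*(12 - 16*l) - 18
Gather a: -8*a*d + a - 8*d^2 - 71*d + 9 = a*(1 - 8*d) - 8*d^2 - 71*d + 9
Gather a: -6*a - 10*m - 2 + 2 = -6*a - 10*m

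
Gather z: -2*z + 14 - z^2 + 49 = -z^2 - 2*z + 63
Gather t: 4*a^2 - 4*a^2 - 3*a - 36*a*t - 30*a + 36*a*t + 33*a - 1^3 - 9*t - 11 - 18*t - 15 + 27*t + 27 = 0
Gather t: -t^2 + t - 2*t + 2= -t^2 - t + 2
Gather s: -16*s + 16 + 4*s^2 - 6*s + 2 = 4*s^2 - 22*s + 18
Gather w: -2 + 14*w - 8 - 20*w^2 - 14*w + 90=80 - 20*w^2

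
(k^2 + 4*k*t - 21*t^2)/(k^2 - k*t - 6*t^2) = (k + 7*t)/(k + 2*t)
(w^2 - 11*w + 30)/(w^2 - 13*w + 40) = (w - 6)/(w - 8)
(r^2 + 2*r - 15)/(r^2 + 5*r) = (r - 3)/r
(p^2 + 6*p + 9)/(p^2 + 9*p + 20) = (p^2 + 6*p + 9)/(p^2 + 9*p + 20)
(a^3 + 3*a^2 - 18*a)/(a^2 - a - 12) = a*(-a^2 - 3*a + 18)/(-a^2 + a + 12)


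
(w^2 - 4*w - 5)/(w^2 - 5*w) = (w + 1)/w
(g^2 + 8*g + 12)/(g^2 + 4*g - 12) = (g + 2)/(g - 2)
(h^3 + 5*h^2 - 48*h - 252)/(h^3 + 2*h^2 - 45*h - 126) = (h + 6)/(h + 3)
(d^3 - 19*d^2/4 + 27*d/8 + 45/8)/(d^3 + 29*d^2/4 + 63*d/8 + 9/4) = (2*d^2 - 11*d + 15)/(2*d^2 + 13*d + 6)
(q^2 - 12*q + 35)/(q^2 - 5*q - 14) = (q - 5)/(q + 2)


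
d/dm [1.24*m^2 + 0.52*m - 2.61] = 2.48*m + 0.52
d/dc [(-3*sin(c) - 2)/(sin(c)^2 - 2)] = (3*sin(c)^2 + 4*sin(c) + 6)*cos(c)/(sin(c)^2 - 2)^2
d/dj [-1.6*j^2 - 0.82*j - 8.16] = -3.2*j - 0.82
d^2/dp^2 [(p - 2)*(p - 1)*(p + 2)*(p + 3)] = 12*p^2 + 12*p - 14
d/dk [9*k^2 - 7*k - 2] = 18*k - 7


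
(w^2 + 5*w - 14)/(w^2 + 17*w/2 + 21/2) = 2*(w - 2)/(2*w + 3)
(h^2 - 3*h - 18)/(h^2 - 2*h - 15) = (h - 6)/(h - 5)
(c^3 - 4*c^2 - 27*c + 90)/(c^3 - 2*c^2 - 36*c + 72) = (c^2 + 2*c - 15)/(c^2 + 4*c - 12)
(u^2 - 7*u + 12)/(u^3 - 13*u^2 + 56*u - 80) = (u - 3)/(u^2 - 9*u + 20)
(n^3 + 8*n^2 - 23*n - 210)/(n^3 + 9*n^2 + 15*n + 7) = (n^2 + n - 30)/(n^2 + 2*n + 1)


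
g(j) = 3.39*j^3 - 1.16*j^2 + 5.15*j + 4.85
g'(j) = 10.17*j^2 - 2.32*j + 5.15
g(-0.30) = 3.11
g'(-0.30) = 6.76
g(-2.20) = -48.19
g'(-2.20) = 59.48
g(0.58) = 8.11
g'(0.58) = 7.23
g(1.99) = 37.22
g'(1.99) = 40.81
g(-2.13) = -44.14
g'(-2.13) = 56.23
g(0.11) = 5.41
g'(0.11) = 5.02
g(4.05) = 231.88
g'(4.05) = 162.57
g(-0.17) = 3.92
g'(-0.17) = 5.84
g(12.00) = 5757.53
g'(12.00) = 1441.79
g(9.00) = 2428.55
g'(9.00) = 808.04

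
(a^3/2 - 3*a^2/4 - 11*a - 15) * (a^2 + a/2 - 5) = a^5/2 - a^4/2 - 111*a^3/8 - 67*a^2/4 + 95*a/2 + 75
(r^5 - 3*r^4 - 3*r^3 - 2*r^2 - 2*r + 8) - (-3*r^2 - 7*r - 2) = r^5 - 3*r^4 - 3*r^3 + r^2 + 5*r + 10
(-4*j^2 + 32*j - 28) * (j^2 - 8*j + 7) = -4*j^4 + 64*j^3 - 312*j^2 + 448*j - 196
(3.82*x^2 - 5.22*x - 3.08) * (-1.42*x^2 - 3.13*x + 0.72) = -5.4244*x^4 - 4.5442*x^3 + 23.4626*x^2 + 5.882*x - 2.2176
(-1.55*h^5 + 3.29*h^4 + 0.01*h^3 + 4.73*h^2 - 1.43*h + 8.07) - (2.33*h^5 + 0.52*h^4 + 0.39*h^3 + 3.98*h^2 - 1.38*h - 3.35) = -3.88*h^5 + 2.77*h^4 - 0.38*h^3 + 0.75*h^2 - 0.05*h + 11.42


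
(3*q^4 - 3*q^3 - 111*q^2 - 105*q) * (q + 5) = 3*q^5 + 12*q^4 - 126*q^3 - 660*q^2 - 525*q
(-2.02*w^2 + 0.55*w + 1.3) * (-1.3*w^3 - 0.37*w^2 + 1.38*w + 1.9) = 2.626*w^5 + 0.0323999999999999*w^4 - 4.6811*w^3 - 3.56*w^2 + 2.839*w + 2.47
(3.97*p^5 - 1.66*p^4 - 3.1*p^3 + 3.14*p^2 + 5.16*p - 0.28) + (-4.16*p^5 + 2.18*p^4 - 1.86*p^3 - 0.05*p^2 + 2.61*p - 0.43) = -0.19*p^5 + 0.52*p^4 - 4.96*p^3 + 3.09*p^2 + 7.77*p - 0.71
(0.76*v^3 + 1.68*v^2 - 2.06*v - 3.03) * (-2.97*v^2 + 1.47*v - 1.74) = -2.2572*v^5 - 3.8724*v^4 + 7.2654*v^3 + 3.0477*v^2 - 0.869699999999999*v + 5.2722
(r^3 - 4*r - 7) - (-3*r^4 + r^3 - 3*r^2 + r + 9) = 3*r^4 + 3*r^2 - 5*r - 16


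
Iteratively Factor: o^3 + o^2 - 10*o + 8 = (o - 1)*(o^2 + 2*o - 8) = (o - 2)*(o - 1)*(o + 4)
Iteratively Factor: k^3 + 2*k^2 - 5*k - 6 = (k + 3)*(k^2 - k - 2) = (k + 1)*(k + 3)*(k - 2)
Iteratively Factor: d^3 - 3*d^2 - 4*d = (d + 1)*(d^2 - 4*d) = d*(d + 1)*(d - 4)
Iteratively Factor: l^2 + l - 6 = (l - 2)*(l + 3)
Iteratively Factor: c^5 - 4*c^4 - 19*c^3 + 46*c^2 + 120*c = (c - 4)*(c^4 - 19*c^2 - 30*c) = (c - 4)*(c + 3)*(c^3 - 3*c^2 - 10*c) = (c - 4)*(c + 2)*(c + 3)*(c^2 - 5*c) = (c - 5)*(c - 4)*(c + 2)*(c + 3)*(c)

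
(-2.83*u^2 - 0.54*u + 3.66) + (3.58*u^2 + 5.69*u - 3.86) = 0.75*u^2 + 5.15*u - 0.2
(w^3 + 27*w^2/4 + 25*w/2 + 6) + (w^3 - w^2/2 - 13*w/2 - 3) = 2*w^3 + 25*w^2/4 + 6*w + 3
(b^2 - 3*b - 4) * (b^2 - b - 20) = b^4 - 4*b^3 - 21*b^2 + 64*b + 80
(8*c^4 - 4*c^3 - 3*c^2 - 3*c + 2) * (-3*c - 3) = -24*c^5 - 12*c^4 + 21*c^3 + 18*c^2 + 3*c - 6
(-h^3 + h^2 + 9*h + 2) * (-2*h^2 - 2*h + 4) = 2*h^5 - 24*h^3 - 18*h^2 + 32*h + 8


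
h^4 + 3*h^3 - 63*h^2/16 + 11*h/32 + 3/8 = (h - 3/4)*(h - 1/2)*(h + 1/4)*(h + 4)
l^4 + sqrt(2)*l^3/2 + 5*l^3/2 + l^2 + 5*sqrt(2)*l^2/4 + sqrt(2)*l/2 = l*(l + 1/2)*(l + 2)*(l + sqrt(2)/2)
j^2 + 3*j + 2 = (j + 1)*(j + 2)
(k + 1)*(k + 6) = k^2 + 7*k + 6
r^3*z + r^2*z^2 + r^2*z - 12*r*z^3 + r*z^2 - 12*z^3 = (r - 3*z)*(r + 4*z)*(r*z + z)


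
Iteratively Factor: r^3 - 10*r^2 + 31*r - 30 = (r - 3)*(r^2 - 7*r + 10) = (r - 3)*(r - 2)*(r - 5)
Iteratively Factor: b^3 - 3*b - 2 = (b + 1)*(b^2 - b - 2) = (b - 2)*(b + 1)*(b + 1)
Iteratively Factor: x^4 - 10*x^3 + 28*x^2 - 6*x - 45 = (x - 5)*(x^3 - 5*x^2 + 3*x + 9) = (x - 5)*(x - 3)*(x^2 - 2*x - 3) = (x - 5)*(x - 3)^2*(x + 1)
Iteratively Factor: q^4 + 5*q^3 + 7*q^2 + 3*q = (q + 3)*(q^3 + 2*q^2 + q) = (q + 1)*(q + 3)*(q^2 + q) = q*(q + 1)*(q + 3)*(q + 1)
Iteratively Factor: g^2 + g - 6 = (g + 3)*(g - 2)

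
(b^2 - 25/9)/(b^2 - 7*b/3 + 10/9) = (3*b + 5)/(3*b - 2)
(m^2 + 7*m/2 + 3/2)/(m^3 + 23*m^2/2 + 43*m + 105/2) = (2*m + 1)/(2*m^2 + 17*m + 35)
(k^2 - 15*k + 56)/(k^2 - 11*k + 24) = (k - 7)/(k - 3)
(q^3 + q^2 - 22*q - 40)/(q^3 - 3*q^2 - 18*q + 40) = (q + 2)/(q - 2)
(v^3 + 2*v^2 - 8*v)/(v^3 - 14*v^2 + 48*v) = (v^2 + 2*v - 8)/(v^2 - 14*v + 48)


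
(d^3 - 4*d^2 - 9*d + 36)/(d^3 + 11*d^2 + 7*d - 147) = (d^2 - d - 12)/(d^2 + 14*d + 49)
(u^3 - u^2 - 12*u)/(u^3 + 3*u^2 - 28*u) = (u + 3)/(u + 7)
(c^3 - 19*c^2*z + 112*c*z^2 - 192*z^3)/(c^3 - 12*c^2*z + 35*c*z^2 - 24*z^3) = (-c + 8*z)/(-c + z)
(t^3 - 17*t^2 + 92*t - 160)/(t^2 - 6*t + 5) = (t^2 - 12*t + 32)/(t - 1)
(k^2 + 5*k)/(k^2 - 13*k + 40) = k*(k + 5)/(k^2 - 13*k + 40)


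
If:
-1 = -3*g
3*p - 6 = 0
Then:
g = 1/3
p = 2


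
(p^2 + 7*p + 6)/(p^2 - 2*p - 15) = (p^2 + 7*p + 6)/(p^2 - 2*p - 15)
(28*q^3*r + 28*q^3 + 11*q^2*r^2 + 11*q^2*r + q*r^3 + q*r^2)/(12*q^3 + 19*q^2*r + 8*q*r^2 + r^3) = q*(7*q*r + 7*q + r^2 + r)/(3*q^2 + 4*q*r + r^2)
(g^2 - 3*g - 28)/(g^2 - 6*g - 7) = (g + 4)/(g + 1)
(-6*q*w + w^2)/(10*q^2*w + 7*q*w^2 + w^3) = (-6*q + w)/(10*q^2 + 7*q*w + w^2)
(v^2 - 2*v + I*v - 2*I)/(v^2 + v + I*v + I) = (v - 2)/(v + 1)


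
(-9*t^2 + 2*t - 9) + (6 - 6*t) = -9*t^2 - 4*t - 3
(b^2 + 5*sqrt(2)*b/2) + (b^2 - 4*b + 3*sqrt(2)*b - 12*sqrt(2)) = 2*b^2 - 4*b + 11*sqrt(2)*b/2 - 12*sqrt(2)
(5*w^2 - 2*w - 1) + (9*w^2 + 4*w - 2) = 14*w^2 + 2*w - 3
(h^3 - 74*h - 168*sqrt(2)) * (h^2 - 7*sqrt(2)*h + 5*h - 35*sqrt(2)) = h^5 - 7*sqrt(2)*h^4 + 5*h^4 - 74*h^3 - 35*sqrt(2)*h^3 - 370*h^2 + 350*sqrt(2)*h^2 + 2352*h + 1750*sqrt(2)*h + 11760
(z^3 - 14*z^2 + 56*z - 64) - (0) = z^3 - 14*z^2 + 56*z - 64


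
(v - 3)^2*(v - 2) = v^3 - 8*v^2 + 21*v - 18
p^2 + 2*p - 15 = (p - 3)*(p + 5)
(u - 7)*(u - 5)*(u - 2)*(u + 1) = u^4 - 13*u^3 + 45*u^2 - 11*u - 70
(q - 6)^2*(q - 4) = q^3 - 16*q^2 + 84*q - 144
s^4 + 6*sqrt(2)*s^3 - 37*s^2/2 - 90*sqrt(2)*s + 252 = (s - 2*sqrt(2))*(s - 3*sqrt(2)/2)*(s + 7*sqrt(2)/2)*(s + 6*sqrt(2))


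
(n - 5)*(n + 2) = n^2 - 3*n - 10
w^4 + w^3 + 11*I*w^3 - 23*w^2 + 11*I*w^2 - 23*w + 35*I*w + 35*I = (w + 1)*(w - I)*(w + 5*I)*(w + 7*I)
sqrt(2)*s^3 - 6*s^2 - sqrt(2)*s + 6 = (s - 1)*(s - 3*sqrt(2))*(sqrt(2)*s + sqrt(2))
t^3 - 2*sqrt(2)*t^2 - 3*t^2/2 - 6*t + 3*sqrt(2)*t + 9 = (t - 3/2)*(t - 3*sqrt(2))*(t + sqrt(2))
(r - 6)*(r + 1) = r^2 - 5*r - 6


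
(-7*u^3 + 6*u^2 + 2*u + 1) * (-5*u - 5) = 35*u^4 + 5*u^3 - 40*u^2 - 15*u - 5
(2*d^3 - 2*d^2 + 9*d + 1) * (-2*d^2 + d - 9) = -4*d^5 + 6*d^4 - 38*d^3 + 25*d^2 - 80*d - 9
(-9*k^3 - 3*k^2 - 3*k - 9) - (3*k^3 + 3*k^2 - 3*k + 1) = -12*k^3 - 6*k^2 - 10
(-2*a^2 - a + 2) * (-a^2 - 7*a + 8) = 2*a^4 + 15*a^3 - 11*a^2 - 22*a + 16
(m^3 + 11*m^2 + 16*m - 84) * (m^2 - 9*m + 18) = m^5 + 2*m^4 - 65*m^3 - 30*m^2 + 1044*m - 1512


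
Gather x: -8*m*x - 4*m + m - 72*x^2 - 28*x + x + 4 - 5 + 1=-3*m - 72*x^2 + x*(-8*m - 27)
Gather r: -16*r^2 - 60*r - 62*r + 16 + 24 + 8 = -16*r^2 - 122*r + 48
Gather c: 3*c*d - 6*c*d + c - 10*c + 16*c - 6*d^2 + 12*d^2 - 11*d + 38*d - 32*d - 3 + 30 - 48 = c*(7 - 3*d) + 6*d^2 - 5*d - 21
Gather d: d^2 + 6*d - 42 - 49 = d^2 + 6*d - 91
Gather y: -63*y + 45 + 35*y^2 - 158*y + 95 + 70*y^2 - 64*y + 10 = 105*y^2 - 285*y + 150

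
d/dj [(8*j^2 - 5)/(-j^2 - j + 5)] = (-8*j^2 + 70*j - 5)/(j^4 + 2*j^3 - 9*j^2 - 10*j + 25)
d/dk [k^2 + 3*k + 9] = 2*k + 3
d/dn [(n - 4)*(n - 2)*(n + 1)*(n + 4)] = 4*n^3 - 3*n^2 - 36*n + 16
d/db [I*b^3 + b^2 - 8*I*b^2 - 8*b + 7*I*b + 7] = 3*I*b^2 + b*(2 - 16*I) - 8 + 7*I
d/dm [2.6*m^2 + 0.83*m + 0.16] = 5.2*m + 0.83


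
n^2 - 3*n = n*(n - 3)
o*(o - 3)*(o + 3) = o^3 - 9*o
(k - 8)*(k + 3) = k^2 - 5*k - 24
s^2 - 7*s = s*(s - 7)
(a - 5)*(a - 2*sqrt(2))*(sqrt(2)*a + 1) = sqrt(2)*a^3 - 5*sqrt(2)*a^2 - 3*a^2 - 2*sqrt(2)*a + 15*a + 10*sqrt(2)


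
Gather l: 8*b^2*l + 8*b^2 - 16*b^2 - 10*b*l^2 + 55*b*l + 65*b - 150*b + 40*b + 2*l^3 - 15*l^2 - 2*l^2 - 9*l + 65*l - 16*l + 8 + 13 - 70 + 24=-8*b^2 - 45*b + 2*l^3 + l^2*(-10*b - 17) + l*(8*b^2 + 55*b + 40) - 25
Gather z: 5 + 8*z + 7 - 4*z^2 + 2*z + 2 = -4*z^2 + 10*z + 14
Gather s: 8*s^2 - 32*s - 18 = 8*s^2 - 32*s - 18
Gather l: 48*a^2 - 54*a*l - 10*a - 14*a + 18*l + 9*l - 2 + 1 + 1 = 48*a^2 - 24*a + l*(27 - 54*a)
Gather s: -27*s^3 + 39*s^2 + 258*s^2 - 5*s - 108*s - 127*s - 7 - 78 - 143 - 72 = -27*s^3 + 297*s^2 - 240*s - 300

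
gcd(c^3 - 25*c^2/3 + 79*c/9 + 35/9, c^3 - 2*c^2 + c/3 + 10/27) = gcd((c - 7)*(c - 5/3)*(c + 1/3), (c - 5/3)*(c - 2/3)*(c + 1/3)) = c^2 - 4*c/3 - 5/9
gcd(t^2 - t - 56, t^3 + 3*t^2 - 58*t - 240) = t - 8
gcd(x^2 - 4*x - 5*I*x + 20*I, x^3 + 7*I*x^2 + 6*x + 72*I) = 1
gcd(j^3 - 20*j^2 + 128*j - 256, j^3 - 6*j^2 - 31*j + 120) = j - 8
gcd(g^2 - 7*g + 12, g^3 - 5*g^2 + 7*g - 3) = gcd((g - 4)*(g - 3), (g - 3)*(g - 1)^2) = g - 3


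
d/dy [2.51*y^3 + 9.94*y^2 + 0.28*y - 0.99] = 7.53*y^2 + 19.88*y + 0.28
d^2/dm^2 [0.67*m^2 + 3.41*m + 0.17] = 1.34000000000000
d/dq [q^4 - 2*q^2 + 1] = 4*q*(q^2 - 1)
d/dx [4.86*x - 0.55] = 4.86000000000000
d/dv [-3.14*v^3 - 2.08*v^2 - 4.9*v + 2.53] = -9.42*v^2 - 4.16*v - 4.9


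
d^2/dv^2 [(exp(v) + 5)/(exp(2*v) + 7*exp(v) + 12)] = (exp(4*v) + 13*exp(3*v) + 33*exp(2*v) - 79*exp(v) - 276)*exp(v)/(exp(6*v) + 21*exp(5*v) + 183*exp(4*v) + 847*exp(3*v) + 2196*exp(2*v) + 3024*exp(v) + 1728)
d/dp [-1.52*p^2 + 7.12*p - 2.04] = 7.12 - 3.04*p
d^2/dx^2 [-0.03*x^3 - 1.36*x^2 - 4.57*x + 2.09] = -0.18*x - 2.72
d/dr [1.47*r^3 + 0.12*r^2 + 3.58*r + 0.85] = 4.41*r^2 + 0.24*r + 3.58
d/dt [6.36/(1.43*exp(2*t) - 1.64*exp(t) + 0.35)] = (10.4304 - 18.1896*exp(t))*exp(t)/(1.43*exp(2*t) - 1.64*exp(t) + 0.35)^2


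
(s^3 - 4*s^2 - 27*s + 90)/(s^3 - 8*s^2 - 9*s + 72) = (s^2 - s - 30)/(s^2 - 5*s - 24)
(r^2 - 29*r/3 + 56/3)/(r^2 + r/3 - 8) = (r - 7)/(r + 3)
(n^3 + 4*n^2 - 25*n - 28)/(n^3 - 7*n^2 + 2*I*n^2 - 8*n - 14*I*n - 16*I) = (n^2 + 3*n - 28)/(n^2 + 2*n*(-4 + I) - 16*I)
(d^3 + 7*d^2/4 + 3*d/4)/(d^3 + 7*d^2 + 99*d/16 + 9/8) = 4*d*(d + 1)/(4*d^2 + 25*d + 6)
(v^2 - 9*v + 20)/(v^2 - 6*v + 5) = (v - 4)/(v - 1)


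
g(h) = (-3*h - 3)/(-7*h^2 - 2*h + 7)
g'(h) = (-3*h - 3)*(14*h + 2)/(-7*h^2 - 2*h + 7)^2 - 3/(-7*h^2 - 2*h + 7) = 3*(7*h^2 + 2*h - 2*(h + 1)*(7*h + 1) - 7)/(7*h^2 + 2*h - 7)^2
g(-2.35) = -0.15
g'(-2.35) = -0.06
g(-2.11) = -0.17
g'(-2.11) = -0.08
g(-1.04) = 0.08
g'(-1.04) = -2.65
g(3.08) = 0.19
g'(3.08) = -0.08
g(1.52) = 0.62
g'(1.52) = -0.93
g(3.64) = 0.15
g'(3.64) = -0.05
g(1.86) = 0.41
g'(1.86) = -0.41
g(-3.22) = -0.11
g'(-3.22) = -0.03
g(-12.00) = -0.03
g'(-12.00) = 0.00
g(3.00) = 0.19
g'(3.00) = -0.09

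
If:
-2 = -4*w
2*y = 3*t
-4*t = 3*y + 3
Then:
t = -6/17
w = 1/2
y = -9/17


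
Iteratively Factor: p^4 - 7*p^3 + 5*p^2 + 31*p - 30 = (p - 1)*(p^3 - 6*p^2 - p + 30) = (p - 3)*(p - 1)*(p^2 - 3*p - 10) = (p - 3)*(p - 1)*(p + 2)*(p - 5)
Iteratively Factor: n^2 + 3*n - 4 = (n - 1)*(n + 4)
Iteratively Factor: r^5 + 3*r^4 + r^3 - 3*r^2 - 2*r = (r + 2)*(r^4 + r^3 - r^2 - r) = (r + 1)*(r + 2)*(r^3 - r) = (r - 1)*(r + 1)*(r + 2)*(r^2 + r) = r*(r - 1)*(r + 1)*(r + 2)*(r + 1)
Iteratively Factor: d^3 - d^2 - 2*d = (d + 1)*(d^2 - 2*d) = d*(d + 1)*(d - 2)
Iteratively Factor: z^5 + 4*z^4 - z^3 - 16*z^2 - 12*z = (z + 1)*(z^4 + 3*z^3 - 4*z^2 - 12*z) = (z - 2)*(z + 1)*(z^3 + 5*z^2 + 6*z) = (z - 2)*(z + 1)*(z + 3)*(z^2 + 2*z) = (z - 2)*(z + 1)*(z + 2)*(z + 3)*(z)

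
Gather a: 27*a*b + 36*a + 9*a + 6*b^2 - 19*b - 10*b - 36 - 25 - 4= a*(27*b + 45) + 6*b^2 - 29*b - 65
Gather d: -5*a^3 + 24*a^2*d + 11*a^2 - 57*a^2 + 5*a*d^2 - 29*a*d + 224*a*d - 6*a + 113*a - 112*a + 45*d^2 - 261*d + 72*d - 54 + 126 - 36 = -5*a^3 - 46*a^2 - 5*a + d^2*(5*a + 45) + d*(24*a^2 + 195*a - 189) + 36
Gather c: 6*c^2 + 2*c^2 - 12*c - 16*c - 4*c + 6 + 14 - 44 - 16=8*c^2 - 32*c - 40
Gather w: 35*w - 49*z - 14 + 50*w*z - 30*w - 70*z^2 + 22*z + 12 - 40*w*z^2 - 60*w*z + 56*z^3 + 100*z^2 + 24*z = w*(-40*z^2 - 10*z + 5) + 56*z^3 + 30*z^2 - 3*z - 2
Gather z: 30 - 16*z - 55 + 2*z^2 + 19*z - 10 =2*z^2 + 3*z - 35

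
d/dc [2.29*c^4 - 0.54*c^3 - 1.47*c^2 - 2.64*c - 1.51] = 9.16*c^3 - 1.62*c^2 - 2.94*c - 2.64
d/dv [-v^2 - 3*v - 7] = -2*v - 3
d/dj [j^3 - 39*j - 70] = 3*j^2 - 39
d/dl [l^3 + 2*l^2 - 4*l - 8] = 3*l^2 + 4*l - 4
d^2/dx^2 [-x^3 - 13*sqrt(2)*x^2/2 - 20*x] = -6*x - 13*sqrt(2)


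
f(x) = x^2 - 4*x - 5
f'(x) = 2*x - 4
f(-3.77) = 24.29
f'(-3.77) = -11.54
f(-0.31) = -3.66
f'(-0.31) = -4.62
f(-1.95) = 6.60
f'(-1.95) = -7.90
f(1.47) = -8.72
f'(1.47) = -1.06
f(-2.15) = 8.22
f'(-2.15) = -8.30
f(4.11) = -4.55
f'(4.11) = 4.22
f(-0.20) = -4.16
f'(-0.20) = -4.40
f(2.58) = -8.66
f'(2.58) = 1.16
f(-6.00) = 55.00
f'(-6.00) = -16.00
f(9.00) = 40.00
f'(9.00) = 14.00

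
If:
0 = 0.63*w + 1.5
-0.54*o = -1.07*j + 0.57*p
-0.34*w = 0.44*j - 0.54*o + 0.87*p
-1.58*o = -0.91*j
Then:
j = 0.63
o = 0.36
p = 0.84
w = -2.38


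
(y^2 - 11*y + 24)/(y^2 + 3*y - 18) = (y - 8)/(y + 6)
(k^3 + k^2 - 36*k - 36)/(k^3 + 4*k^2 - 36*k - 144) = (k + 1)/(k + 4)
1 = 1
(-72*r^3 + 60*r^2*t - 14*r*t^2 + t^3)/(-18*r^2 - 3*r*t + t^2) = (12*r^2 - 8*r*t + t^2)/(3*r + t)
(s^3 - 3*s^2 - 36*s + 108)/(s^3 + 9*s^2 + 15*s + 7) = (s^3 - 3*s^2 - 36*s + 108)/(s^3 + 9*s^2 + 15*s + 7)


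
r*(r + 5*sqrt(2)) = r^2 + 5*sqrt(2)*r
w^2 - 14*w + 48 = (w - 8)*(w - 6)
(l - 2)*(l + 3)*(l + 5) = l^3 + 6*l^2 - l - 30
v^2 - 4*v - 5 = (v - 5)*(v + 1)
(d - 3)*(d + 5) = d^2 + 2*d - 15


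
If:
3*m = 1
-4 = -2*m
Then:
No Solution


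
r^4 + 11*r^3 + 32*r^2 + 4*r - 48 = (r - 1)*(r + 2)*(r + 4)*(r + 6)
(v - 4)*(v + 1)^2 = v^3 - 2*v^2 - 7*v - 4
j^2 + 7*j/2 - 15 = (j - 5/2)*(j + 6)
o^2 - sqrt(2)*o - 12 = (o - 3*sqrt(2))*(o + 2*sqrt(2))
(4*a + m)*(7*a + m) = 28*a^2 + 11*a*m + m^2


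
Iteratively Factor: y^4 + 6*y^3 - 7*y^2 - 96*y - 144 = (y - 4)*(y^3 + 10*y^2 + 33*y + 36) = (y - 4)*(y + 3)*(y^2 + 7*y + 12) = (y - 4)*(y + 3)^2*(y + 4)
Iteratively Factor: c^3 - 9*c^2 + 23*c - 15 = (c - 5)*(c^2 - 4*c + 3) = (c - 5)*(c - 3)*(c - 1)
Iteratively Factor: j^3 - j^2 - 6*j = (j - 3)*(j^2 + 2*j) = j*(j - 3)*(j + 2)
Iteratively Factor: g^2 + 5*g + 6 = (g + 2)*(g + 3)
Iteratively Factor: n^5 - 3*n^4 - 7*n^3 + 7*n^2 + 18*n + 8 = (n - 4)*(n^4 + n^3 - 3*n^2 - 5*n - 2) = (n - 4)*(n + 1)*(n^3 - 3*n - 2) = (n - 4)*(n + 1)^2*(n^2 - n - 2) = (n - 4)*(n + 1)^3*(n - 2)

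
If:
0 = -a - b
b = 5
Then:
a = -5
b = 5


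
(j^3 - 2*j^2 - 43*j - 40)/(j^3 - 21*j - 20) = (j^2 - 3*j - 40)/(j^2 - j - 20)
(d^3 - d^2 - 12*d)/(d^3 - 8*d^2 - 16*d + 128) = d*(d + 3)/(d^2 - 4*d - 32)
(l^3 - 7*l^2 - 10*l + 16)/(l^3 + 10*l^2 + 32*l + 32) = (l^2 - 9*l + 8)/(l^2 + 8*l + 16)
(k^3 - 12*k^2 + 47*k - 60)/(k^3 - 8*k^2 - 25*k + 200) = (k^2 - 7*k + 12)/(k^2 - 3*k - 40)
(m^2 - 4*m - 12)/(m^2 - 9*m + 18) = (m + 2)/(m - 3)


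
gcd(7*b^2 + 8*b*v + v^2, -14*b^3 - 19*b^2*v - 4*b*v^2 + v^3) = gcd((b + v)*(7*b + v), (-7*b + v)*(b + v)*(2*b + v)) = b + v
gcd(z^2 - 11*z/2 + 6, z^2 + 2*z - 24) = z - 4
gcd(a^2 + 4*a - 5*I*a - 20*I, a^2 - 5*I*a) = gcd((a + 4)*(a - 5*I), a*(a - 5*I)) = a - 5*I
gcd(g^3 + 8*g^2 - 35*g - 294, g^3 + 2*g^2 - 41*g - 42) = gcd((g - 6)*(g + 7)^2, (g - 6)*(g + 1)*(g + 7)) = g^2 + g - 42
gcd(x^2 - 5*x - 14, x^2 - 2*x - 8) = x + 2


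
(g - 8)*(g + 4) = g^2 - 4*g - 32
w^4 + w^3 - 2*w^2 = w^2*(w - 1)*(w + 2)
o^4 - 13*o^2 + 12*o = o*(o - 3)*(o - 1)*(o + 4)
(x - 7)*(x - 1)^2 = x^3 - 9*x^2 + 15*x - 7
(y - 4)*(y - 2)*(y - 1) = y^3 - 7*y^2 + 14*y - 8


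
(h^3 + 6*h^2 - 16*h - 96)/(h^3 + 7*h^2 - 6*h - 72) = (h - 4)/(h - 3)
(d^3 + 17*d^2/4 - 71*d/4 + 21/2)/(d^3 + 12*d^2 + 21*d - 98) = (d - 3/4)/(d + 7)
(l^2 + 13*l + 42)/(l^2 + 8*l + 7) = (l + 6)/(l + 1)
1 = 1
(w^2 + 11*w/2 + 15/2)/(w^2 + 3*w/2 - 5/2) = (w + 3)/(w - 1)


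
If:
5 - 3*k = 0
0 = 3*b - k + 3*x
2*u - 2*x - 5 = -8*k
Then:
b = 5/9 - x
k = 5/3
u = x - 25/6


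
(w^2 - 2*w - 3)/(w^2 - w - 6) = (w + 1)/(w + 2)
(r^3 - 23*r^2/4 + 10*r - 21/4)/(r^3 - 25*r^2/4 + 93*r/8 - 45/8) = 2*(4*r^2 - 11*r + 7)/(8*r^2 - 26*r + 15)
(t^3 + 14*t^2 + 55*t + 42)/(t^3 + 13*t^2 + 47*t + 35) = (t + 6)/(t + 5)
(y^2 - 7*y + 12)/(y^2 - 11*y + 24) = (y - 4)/(y - 8)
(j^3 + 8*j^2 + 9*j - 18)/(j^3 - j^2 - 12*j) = (j^2 + 5*j - 6)/(j*(j - 4))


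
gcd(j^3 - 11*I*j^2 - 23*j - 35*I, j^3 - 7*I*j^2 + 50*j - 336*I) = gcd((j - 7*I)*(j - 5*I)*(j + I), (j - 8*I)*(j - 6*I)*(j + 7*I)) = 1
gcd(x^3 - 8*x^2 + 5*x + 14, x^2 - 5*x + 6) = x - 2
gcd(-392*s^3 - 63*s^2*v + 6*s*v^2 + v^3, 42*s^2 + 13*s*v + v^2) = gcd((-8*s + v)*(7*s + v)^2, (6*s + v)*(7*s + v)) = 7*s + v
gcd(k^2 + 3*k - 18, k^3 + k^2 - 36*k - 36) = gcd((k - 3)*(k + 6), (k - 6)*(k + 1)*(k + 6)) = k + 6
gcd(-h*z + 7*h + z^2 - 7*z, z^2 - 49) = z - 7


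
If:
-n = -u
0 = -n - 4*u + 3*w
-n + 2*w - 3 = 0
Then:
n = 9/7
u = 9/7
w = 15/7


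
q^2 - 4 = (q - 2)*(q + 2)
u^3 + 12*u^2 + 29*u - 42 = (u - 1)*(u + 6)*(u + 7)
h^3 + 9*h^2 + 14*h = h*(h + 2)*(h + 7)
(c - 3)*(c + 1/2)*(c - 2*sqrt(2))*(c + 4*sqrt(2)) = c^4 - 5*c^3/2 + 2*sqrt(2)*c^3 - 35*c^2/2 - 5*sqrt(2)*c^2 - 3*sqrt(2)*c + 40*c + 24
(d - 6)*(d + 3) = d^2 - 3*d - 18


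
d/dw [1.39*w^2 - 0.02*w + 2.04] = 2.78*w - 0.02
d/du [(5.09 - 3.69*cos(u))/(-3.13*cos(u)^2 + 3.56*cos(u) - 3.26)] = (11.5497*cos(u)^2 - 31.8634*cos(u) + 6.091)*sin(u)/(9.7969*cos(u)^4 - 22.2856*cos(u)^3 + 33.0812*cos(u)^2 - 23.2112*cos(u) + 10.6276)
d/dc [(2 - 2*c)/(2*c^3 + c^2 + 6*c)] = 2*(-c*(2*c^2 + c + 6) + 2*(c - 1)*(3*c^2 + c + 3))/(c^2*(2*c^2 + c + 6)^2)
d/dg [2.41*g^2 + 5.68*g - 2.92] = 4.82*g + 5.68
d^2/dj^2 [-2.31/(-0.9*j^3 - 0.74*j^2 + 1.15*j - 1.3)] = (-(12.474*j + 3.4188)*(0.9*j^3 + 0.74*j^2 - 1.15*j + 1.3) + 2.31*(2.7*j^2 + 1.48*j - 1.15)*(5.4*j^2 + 2.96*j - 2.3))/(0.9*j^3 + 0.74*j^2 - 1.15*j + 1.3)^3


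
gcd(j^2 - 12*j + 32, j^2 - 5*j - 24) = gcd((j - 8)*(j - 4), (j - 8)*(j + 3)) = j - 8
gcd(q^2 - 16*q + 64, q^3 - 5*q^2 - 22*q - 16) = q - 8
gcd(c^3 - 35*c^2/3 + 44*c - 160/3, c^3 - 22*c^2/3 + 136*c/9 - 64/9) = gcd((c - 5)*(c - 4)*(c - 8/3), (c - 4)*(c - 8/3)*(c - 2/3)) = c^2 - 20*c/3 + 32/3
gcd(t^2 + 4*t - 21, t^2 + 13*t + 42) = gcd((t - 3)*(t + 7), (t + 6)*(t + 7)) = t + 7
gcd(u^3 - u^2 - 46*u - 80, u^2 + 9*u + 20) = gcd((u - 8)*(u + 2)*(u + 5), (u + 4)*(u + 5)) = u + 5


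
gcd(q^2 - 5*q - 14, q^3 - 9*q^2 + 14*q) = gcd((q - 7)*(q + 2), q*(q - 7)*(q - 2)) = q - 7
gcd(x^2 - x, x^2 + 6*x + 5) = 1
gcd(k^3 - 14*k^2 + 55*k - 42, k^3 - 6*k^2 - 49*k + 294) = k^2 - 13*k + 42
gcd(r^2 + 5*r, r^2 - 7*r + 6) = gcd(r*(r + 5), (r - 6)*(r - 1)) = 1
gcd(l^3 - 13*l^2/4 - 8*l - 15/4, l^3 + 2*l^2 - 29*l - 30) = l^2 - 4*l - 5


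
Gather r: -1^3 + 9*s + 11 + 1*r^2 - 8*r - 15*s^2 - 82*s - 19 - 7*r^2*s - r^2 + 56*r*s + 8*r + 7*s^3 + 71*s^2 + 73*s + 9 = -7*r^2*s + 56*r*s + 7*s^3 + 56*s^2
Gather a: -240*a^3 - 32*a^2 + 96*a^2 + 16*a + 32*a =-240*a^3 + 64*a^2 + 48*a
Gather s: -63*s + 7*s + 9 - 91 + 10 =-56*s - 72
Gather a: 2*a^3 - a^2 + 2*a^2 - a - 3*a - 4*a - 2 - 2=2*a^3 + a^2 - 8*a - 4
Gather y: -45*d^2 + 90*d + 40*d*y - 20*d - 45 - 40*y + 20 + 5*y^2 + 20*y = -45*d^2 + 70*d + 5*y^2 + y*(40*d - 20) - 25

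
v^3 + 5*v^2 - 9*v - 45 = (v - 3)*(v + 3)*(v + 5)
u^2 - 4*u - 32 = (u - 8)*(u + 4)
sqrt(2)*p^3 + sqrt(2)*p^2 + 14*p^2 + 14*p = p*(p + 7*sqrt(2))*(sqrt(2)*p + sqrt(2))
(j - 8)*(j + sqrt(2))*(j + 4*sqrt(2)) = j^3 - 8*j^2 + 5*sqrt(2)*j^2 - 40*sqrt(2)*j + 8*j - 64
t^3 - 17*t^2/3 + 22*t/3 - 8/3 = (t - 4)*(t - 1)*(t - 2/3)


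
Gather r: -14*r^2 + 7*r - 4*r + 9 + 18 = -14*r^2 + 3*r + 27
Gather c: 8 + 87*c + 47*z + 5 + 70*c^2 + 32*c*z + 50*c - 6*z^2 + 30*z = 70*c^2 + c*(32*z + 137) - 6*z^2 + 77*z + 13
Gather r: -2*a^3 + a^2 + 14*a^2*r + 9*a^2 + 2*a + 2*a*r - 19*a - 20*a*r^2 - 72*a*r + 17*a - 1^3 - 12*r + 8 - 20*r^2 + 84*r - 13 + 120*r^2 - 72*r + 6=-2*a^3 + 10*a^2 + r^2*(100 - 20*a) + r*(14*a^2 - 70*a)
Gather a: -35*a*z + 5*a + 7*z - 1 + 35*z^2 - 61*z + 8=a*(5 - 35*z) + 35*z^2 - 54*z + 7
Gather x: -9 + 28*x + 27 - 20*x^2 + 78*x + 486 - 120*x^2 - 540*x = -140*x^2 - 434*x + 504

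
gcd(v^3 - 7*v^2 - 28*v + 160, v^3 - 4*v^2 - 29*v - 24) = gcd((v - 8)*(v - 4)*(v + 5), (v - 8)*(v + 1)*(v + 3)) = v - 8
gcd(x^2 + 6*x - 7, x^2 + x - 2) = x - 1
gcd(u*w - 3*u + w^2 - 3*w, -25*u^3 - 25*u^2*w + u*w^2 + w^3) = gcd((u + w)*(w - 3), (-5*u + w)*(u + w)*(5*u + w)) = u + w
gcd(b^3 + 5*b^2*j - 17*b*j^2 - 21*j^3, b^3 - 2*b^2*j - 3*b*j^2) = b^2 - 2*b*j - 3*j^2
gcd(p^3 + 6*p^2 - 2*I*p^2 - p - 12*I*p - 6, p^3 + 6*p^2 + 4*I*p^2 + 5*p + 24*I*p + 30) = p^2 + p*(6 - I) - 6*I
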